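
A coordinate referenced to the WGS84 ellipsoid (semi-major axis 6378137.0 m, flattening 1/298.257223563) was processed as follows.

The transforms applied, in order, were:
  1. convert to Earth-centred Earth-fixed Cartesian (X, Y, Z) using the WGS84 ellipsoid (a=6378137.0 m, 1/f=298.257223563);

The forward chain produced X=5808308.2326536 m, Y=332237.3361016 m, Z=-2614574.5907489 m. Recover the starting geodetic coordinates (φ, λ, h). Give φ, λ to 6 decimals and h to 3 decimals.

start: X=5808308.2327, Y=332237.3361, Z=-2614574.5907 m
→ geod (Bowring, a=6378137.000): φ=-24.34372200°, λ=3.27377200°, h=3780.4390 m

φ=-24.343722°, λ=3.273772°, h=3780.439 m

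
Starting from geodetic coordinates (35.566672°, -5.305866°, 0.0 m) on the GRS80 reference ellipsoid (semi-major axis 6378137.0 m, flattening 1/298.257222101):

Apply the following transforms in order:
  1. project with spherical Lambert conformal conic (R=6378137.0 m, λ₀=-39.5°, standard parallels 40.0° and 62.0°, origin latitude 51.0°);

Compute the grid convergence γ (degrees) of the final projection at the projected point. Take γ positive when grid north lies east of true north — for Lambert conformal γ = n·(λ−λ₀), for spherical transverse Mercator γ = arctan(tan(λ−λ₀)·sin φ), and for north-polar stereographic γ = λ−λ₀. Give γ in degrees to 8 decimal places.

start: φ=35.566672°, λ=-5.305866°, h=0.000 m
→ into lcc (λ₀=-39.5°): φ=35.56667200°, λ−λ₀=34.19413400°
convergence γ = 26.74204007°

26.74204007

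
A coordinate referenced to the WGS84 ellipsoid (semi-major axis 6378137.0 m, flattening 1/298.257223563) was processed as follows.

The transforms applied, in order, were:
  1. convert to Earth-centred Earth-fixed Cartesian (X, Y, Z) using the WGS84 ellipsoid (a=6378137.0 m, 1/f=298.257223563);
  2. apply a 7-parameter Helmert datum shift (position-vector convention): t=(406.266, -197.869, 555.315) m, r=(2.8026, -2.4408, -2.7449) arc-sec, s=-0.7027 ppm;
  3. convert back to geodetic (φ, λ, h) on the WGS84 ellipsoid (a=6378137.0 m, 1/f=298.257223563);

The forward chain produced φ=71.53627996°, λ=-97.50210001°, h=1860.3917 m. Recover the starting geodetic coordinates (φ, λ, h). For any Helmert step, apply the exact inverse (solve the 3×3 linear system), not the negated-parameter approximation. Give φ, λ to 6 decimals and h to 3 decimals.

φ=71.536776°, λ=-97.511759°, h=1293.007 m

start: φ=71.536280°, λ=-97.502100°, h=1860.392 m
→ ECEF (a=6378137.000, f=1/298.257223563): X=-264608.7452, Y=-2009333.8669, Z=6029262.3049
→ Helmert⁻¹: X=-264917.1215, Y=-2009059.0203, Z=6028741.6590
→ geod (Bowring, a=6378137.000): φ=71.53677600°, λ=-97.51175900°, h=1293.0070 m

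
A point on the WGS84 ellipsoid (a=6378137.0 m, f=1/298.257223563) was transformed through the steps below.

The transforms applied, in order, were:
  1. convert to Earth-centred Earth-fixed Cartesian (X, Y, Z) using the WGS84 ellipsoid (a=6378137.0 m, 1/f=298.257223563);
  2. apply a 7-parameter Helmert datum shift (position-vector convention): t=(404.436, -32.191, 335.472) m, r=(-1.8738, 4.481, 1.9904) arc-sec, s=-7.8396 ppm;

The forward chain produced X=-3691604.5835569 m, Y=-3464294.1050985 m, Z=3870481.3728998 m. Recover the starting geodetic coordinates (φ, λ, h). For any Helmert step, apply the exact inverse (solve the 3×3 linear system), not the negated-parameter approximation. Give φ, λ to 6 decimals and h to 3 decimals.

φ=37.579765°, λ=-136.823727°, h=2427.921 m

start: X=-3691604.5836, Y=-3464294.1051, Z=3870481.3729 m
→ Helmert⁻¹: X=-3692155.4683, Y=-3464288.6018, Z=3870064.5602
→ geod (Bowring, a=6378137.000): φ=37.57976500°, λ=-136.82372700°, h=2427.9210 m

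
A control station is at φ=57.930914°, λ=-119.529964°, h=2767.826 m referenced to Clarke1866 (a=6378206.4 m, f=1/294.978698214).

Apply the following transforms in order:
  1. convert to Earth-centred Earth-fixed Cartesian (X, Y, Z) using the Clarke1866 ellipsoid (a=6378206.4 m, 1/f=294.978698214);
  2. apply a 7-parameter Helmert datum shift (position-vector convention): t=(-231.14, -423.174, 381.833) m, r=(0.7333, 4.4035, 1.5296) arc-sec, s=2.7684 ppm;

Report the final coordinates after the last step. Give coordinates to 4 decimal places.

start: φ=57.930914°, λ=-119.529964°, h=2767.826 m
→ ECEF (a=6378206.400, f=1/294.978698214): X=-1673906.5381, Y=-2955012.9281, Z=5383802.0926
→ Helmert 7p (PV): X=-1674005.4607, Y=-2955475.8362, Z=5384224.0606

X=-1674005.4607 m, Y=-2955475.8362 m, Z=5384224.0606 m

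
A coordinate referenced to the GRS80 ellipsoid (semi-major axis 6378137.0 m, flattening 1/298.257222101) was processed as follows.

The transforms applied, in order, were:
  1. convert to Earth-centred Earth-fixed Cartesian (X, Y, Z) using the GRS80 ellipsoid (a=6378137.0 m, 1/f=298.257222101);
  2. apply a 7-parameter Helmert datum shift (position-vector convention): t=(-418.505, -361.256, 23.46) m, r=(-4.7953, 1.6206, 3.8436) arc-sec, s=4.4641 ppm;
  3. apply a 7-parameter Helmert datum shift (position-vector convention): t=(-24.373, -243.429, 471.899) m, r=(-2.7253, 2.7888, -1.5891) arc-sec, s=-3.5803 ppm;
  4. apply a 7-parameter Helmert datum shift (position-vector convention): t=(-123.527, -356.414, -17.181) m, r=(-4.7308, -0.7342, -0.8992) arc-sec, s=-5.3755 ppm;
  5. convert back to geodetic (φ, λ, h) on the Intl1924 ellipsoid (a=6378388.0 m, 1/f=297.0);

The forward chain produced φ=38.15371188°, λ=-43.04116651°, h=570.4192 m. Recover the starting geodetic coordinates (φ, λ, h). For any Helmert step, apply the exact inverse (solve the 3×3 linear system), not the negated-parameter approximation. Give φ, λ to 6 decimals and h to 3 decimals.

start: φ=38.153712°, λ=-43.041167°, h=570.419 m
→ ECEF (a=6378388.000, f=1/297.0): X=3670820.7271, Y=-3428029.9525, Z=3919290.8690
→ Helmert⁻¹: X=3670992.8810, Y=-3427765.8505, Z=3919237.4337
→ Helmert⁻¹: X=3671003.8201, Y=-3427558.1885, Z=3918783.9118
→ Helmert⁻¹: X=3671311.2807, Y=-3427341.1484, Z=3918692.1235
→ geod (Bowring, a=6378137.000): φ=38.14929200°, λ=-43.03160400°, h=329.0510 m

φ=38.149292°, λ=-43.031604°, h=329.051 m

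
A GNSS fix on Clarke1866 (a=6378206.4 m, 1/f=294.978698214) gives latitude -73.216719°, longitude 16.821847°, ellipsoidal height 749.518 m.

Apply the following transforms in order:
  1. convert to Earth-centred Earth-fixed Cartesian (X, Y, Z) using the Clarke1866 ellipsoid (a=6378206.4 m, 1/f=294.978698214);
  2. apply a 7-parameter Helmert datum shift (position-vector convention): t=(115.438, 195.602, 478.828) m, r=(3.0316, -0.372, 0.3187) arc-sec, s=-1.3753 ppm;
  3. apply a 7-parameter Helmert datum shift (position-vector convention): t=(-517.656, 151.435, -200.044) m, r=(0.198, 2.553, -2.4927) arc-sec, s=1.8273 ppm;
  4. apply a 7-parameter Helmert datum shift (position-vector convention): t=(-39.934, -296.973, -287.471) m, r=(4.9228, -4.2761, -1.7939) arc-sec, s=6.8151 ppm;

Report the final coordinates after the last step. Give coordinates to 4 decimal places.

X=1768258.2605 m, Y=534972.8466 m, Z=-6084820.6076 m

start: φ=-73.216719°, λ=16.821847°, h=749.518 m
→ ECEF (a=6378206.400, f=1/294.978698214): X=1768615.4625, Y=534712.4240, Z=-6084806.8024
→ Helmert 7p (PV): X=1768738.6159, Y=534999.4553, Z=-6084308.5573
→ Helmert 7p (PV): X=1768155.3500, Y=535136.3333, Z=-6084541.0978
→ Helmert 7p (PV): X=1768258.2605, Y=534972.8466, Z=-6084820.6076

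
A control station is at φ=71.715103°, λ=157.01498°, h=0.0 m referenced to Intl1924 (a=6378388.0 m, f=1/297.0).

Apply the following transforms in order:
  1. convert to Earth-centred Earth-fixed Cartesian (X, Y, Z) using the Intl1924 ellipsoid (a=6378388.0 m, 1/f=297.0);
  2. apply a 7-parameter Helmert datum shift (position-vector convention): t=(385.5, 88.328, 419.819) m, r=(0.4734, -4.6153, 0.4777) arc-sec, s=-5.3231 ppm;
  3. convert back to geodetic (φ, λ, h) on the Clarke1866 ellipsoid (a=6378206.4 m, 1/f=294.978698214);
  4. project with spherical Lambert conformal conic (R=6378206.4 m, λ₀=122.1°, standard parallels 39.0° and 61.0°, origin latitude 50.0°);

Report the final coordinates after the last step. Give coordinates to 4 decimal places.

E=1259319.9911 m, N=2739196.5529 m

start: φ=71.715103°, λ=157.014980°, h=0.000 m
→ ECEF (a=6378388.000, f=1/297.0): X=-1847898.9746, Y=783816.4566, Z=6033930.4715
→ Helmert 7p (PV): X=-1847640.4654, Y=783882.4842, Z=6034278.6226
→ geod (Bowring, a=6378206.400): φ=71.71867175°, λ=157.01036303°, h=577.6867 m
→ lcc (R=6378206.4, λ₀=122.1°): E=1259319.9911, N=2739196.5529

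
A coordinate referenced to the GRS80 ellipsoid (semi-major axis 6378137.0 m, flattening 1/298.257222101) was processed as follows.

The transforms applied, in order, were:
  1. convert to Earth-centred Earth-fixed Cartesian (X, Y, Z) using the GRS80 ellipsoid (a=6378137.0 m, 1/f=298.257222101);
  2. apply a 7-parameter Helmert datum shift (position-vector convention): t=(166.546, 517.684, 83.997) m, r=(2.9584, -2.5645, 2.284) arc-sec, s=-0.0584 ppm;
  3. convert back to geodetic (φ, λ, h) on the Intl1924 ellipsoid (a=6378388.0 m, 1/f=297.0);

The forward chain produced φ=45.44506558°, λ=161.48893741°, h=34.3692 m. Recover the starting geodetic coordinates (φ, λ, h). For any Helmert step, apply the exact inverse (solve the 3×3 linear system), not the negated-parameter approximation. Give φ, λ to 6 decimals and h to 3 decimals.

start: φ=45.445066°, λ=161.488937°, h=34.369 m
→ ECEF (a=6378388.000, f=1/297.0): X=-4250787.7618, Y=1423206.3695, Z=4522293.9851
→ Helmert⁻¹: X=-4250882.5759, Y=1422800.7005, Z=4522242.6968
→ geod (Bowring, a=6378137.000): φ=45.44416900°, λ=161.49423900°, h=175.2370 m

φ=45.444169°, λ=161.494239°, h=175.237 m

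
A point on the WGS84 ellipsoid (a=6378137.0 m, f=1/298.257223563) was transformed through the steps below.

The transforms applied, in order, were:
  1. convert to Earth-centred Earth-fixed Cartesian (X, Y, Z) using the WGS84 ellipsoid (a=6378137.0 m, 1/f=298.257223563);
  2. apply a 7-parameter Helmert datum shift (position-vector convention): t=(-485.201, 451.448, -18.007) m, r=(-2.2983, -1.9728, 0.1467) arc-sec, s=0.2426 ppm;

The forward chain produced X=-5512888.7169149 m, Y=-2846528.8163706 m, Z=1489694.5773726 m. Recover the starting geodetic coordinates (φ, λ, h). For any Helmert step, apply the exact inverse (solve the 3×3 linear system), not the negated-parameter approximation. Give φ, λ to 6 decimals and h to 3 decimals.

start: X=-5512888.7169, Y=-2846528.8164, Z=1489694.5774 m
→ Helmert⁻¹: X=-5512389.9550, Y=-2846992.2525, Z=1489733.2232
→ geod (Bowring, a=6378137.000): φ=13.58969900°, λ=-152.68493600°, h=3560.3900 m

φ=13.589699°, λ=-152.684936°, h=3560.390 m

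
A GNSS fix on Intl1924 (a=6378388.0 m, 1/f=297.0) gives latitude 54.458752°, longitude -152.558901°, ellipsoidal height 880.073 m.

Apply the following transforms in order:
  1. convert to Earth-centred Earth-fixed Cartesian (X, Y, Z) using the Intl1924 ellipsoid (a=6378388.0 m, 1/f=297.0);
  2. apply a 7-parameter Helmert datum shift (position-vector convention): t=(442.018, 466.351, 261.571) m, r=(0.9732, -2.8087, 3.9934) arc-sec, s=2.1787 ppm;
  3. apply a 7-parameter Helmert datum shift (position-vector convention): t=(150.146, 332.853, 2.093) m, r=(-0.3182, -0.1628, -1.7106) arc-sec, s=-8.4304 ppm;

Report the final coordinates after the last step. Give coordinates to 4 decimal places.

X=-3297760.4789 m, Y=-1711931.2900 m, Z=5167591.6968 m

start: φ=54.458752°, λ=-152.558901°, h=880.073 m
→ ECEF (a=6378388.000, f=1/297.0): X=-3298317.7745, Y=-1712688.2818, Z=5167413.2952
→ Helmert 7p (PV): X=-3297920.1485, Y=-1712313.9006, Z=5167633.1305
→ Helmert 7p (PV): X=-3297760.4789, Y=-1711931.2900, Z=5167591.6968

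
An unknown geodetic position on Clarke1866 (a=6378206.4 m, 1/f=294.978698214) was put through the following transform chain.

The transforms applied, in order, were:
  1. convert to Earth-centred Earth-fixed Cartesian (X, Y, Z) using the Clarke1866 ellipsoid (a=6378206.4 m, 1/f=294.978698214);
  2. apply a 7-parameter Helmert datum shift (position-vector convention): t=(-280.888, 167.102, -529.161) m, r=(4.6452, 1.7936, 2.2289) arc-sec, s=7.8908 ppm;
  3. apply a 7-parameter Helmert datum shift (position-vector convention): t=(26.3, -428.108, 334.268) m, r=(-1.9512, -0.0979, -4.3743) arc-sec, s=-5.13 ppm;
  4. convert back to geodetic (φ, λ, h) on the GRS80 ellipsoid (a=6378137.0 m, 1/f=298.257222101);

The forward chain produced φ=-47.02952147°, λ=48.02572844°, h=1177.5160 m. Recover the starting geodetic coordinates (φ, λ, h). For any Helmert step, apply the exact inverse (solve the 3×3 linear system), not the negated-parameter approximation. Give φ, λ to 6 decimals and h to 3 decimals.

φ=-47.028306°, λ=48.025224°, h=1323.519 m

start: φ=-47.029521°, λ=48.025728°, h=1177.516 m
→ ECEF (a=6378137.000, f=1/298.257222101): X=2913338.8586, Y=3238513.9190, Z=-4644864.0392
→ Helmert⁻¹: X=2913256.6077, Y=3239064.3669, Z=-4645192.8794
→ Helmert⁻¹: X=2913589.8919, Y=3238735.6226, Z=-4644674.6712
→ geod (Bowring, a=6378206.400): φ=-47.02830600°, λ=48.02522400°, h=1323.5190 m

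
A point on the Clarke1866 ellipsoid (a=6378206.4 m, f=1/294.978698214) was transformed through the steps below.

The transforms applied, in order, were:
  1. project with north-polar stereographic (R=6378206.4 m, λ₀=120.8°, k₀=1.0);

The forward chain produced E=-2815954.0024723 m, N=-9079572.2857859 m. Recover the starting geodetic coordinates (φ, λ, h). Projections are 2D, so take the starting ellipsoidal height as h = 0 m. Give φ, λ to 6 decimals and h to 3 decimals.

φ=16.612223°, λ=103.569157°, h=0.000 m

start: E=-2815954.0025, N=-9079572.2858 m
→ stereo⁻¹: φ=16.61222300°, λ=103.56915700°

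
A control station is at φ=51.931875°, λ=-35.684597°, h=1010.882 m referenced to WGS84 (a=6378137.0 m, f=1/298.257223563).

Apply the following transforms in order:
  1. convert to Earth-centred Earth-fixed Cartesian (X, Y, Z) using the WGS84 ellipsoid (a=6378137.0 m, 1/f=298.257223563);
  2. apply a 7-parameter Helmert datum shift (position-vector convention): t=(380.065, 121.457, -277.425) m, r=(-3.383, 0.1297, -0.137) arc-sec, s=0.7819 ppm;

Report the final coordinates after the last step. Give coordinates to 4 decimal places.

X=3201873.6005 m, Y=-2298999.1816 m, Z=4998691.0799 m

start: φ=51.931875°, λ=-35.684597°, h=1010.882 m
→ ECEF (a=6378137.000, f=1/298.257223563): X=3201489.4161, Y=-2299198.7032, Z=4998928.8996
→ Helmert 7p (PV): X=3201873.6005, Y=-2298999.1816, Z=4998691.0799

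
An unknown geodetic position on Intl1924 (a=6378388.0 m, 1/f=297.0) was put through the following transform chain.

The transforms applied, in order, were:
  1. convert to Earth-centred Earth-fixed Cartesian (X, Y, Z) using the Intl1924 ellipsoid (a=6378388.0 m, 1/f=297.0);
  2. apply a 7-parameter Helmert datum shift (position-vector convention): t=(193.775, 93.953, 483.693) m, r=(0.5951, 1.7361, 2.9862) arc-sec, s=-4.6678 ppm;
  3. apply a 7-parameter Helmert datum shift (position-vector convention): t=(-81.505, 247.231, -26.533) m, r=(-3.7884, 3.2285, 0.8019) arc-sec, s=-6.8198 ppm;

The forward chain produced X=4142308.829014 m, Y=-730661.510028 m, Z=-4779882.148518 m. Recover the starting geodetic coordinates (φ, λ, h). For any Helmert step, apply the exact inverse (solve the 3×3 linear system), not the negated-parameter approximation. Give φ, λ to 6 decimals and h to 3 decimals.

φ=-48.845906°, λ=-10.008127°, h=1217.358 m

start: X=4142308.8290, Y=-730661.5100, Z=-4779882.1485 m
→ Helmert⁻¹: X=4142490.5582, Y=-730842.0408, Z=-4779836.7974
→ Helmert⁻¹: X=4142345.7706, Y=-731013.1683, Z=-4780305.8295
→ geod (Bowring, a=6378388.000): φ=-48.84590600°, λ=-10.00812700°, h=1217.3580 m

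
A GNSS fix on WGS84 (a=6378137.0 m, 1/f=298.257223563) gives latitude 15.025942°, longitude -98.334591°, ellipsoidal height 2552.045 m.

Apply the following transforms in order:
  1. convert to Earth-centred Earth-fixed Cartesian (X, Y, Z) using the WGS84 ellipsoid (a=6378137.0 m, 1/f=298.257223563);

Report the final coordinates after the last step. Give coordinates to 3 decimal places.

X=-893480.855 m, Y=-6098809.916 m, Z=1643534.249 m

start: φ=15.025942°, λ=-98.334591°, h=2552.045 m
→ ECEF (a=6378137.000, f=1/298.257223563): X=-893480.8549, Y=-6098809.9159, Z=1643534.2493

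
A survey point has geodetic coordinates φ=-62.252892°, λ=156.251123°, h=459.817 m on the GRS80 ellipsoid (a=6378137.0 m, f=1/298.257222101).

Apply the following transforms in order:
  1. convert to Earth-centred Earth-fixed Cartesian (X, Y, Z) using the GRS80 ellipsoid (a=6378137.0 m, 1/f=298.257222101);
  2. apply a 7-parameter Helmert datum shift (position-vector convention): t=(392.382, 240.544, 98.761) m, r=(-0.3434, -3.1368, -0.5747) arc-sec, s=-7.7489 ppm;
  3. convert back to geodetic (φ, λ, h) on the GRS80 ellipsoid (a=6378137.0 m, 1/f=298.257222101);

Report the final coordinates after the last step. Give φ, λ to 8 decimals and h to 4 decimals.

φ=-62.25539595°, λ=156.24318702°, h=201.2817 m

start: φ=-62.252892°, λ=156.251123°, h=459.817 m
→ ECEF (a=6378137.000, f=1/298.257222101): X=-2725361.6705, Y=1199124.0768, Z=-5622098.8980
→ Helmert 7p (PV): X=-2724859.3308, Y=1199353.5624, Z=-5622000.0143
→ geod (Bowring, a=6378137.000): φ=-62.25539595°, λ=156.24318702°, h=201.2817 m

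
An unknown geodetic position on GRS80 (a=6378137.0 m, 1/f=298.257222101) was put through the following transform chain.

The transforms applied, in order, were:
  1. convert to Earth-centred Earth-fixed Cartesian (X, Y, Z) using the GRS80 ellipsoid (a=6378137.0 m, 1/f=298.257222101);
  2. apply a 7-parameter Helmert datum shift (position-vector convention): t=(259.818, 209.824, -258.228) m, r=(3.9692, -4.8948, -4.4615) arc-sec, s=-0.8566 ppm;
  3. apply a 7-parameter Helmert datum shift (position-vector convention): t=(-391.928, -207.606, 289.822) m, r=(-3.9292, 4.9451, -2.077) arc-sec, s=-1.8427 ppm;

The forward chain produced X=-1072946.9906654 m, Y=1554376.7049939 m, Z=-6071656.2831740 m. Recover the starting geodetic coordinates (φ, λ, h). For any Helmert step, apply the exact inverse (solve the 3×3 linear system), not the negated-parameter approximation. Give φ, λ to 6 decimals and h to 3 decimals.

start: X=-1072946.9907, Y=1554376.7050, Z=-6071656.2832 m
→ Helmert⁻¹: X=-1072427.1220, Y=1554692.0432, Z=-6071953.3891
→ Helmert⁻¹: X=-1072865.5648, Y=1554343.5055, Z=-6071704.8129
→ geod (Bowring, a=6378137.000): φ=-72.83008600°, λ=124.61487800°, h=34.9800 m

φ=-72.830086°, λ=124.614878°, h=34.980 m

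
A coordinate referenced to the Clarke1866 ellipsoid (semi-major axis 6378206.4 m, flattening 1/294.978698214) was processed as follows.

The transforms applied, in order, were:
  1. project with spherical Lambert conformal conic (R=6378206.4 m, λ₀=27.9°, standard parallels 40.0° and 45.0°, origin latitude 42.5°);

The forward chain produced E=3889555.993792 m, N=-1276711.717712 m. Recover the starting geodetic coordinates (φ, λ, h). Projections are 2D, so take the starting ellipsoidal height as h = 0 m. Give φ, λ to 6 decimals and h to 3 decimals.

start: E=3889555.9938, N=-1276711.7177 m
→ lcc⁻¹: φ=23.50538300°, λ=65.33664900°

φ=23.505383°, λ=65.336649°, h=0.000 m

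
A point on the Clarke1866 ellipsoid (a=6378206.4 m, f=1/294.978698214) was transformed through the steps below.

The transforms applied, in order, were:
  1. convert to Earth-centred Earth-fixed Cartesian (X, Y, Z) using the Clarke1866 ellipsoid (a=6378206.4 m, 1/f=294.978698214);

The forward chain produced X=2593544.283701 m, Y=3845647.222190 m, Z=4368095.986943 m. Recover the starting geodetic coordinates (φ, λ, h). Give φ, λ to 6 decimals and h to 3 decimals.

φ=43.474619°, λ=56.003866°, h=3462.189 m

start: X=2593544.2837, Y=3845647.2222, Z=4368095.9869 m
→ geod (Bowring, a=6378206.400): φ=43.47461900°, λ=56.00386600°, h=3462.1890 m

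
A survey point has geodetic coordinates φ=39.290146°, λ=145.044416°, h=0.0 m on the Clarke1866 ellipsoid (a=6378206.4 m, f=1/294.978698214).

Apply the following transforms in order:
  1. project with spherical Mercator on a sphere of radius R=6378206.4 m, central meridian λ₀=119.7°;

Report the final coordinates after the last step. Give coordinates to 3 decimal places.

E=2821358.182 m, N=4763369.954 m

start: φ=39.290146°, λ=145.044416°, h=0.000 m
→ merc (R=6378206.4, λ₀=119.7°): E=2821358.1822, N=4763369.9545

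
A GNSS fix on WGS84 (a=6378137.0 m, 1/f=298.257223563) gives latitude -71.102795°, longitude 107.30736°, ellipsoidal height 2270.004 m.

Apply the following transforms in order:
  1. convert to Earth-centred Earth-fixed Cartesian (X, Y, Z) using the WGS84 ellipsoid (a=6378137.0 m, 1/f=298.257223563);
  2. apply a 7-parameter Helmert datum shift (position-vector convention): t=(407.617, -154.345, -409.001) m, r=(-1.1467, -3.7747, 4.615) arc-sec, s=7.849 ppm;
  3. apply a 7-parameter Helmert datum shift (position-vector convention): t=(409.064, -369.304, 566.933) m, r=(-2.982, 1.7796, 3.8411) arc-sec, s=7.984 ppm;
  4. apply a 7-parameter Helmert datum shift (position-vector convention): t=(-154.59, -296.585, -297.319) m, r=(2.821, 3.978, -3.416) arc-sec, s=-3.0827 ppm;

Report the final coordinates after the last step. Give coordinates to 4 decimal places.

start: φ=-71.102795°, λ=107.307360°, h=2270.004 m
→ ECEF (a=6378137.000, f=1/298.257223563): X=-616607.4739, Y=1978803.3608, Z=-6014153.7473
→ Helmert 7p (PV): X=-616138.9096, Y=1978617.3162, Z=-6014632.2386
→ Helmert 7p (PV): X=-615823.5044, Y=1978165.3804, Z=-6014136.6158
→ Helmert 7p (PV): X=-616059.4229, Y=1977955.1488, Z=-6014376.4639

X=-616059.4229 m, Y=1977955.1488 m, Z=-6014376.4639 m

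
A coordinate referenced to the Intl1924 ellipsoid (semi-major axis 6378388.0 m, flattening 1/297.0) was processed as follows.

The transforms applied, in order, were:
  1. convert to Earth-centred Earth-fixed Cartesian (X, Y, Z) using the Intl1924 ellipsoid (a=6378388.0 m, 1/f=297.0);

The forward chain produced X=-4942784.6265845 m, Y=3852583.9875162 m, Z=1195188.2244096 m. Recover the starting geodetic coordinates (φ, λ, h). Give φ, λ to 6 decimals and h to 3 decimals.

φ=10.868858°, λ=142.065868°, h=2181.173 m

start: X=-4942784.6266, Y=3852583.9875, Z=1195188.2244 m
→ geod (Bowring, a=6378388.000): φ=10.86885800°, λ=142.06586800°, h=2181.1730 m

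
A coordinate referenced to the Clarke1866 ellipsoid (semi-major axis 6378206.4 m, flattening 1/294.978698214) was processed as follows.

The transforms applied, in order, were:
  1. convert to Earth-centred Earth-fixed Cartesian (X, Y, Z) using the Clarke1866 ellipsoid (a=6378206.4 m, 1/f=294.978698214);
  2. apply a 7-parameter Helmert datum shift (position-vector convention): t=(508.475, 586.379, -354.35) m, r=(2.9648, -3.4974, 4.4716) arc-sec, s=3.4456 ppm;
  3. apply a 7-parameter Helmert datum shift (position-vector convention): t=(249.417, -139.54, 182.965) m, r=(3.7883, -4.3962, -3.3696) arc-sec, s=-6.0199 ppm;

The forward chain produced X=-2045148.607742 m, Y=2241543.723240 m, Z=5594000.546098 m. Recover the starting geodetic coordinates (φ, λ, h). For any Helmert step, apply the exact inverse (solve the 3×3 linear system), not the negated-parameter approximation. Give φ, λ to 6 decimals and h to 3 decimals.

φ=61.685583°, λ=132.387459°, h=2733.438 m

start: X=-2045148.6077, Y=2241543.7232, Z=5594000.5461 m
→ Helmert⁻¹: X=-2045327.7361, Y=2241766.0828, Z=5593853.6757
→ Helmert⁻¹: X=-2045685.7187, Y=2241296.7394, Z=5594191.2209
→ geod (Bowring, a=6378206.400): φ=61.68558300°, λ=132.38745900°, h=2733.4380 m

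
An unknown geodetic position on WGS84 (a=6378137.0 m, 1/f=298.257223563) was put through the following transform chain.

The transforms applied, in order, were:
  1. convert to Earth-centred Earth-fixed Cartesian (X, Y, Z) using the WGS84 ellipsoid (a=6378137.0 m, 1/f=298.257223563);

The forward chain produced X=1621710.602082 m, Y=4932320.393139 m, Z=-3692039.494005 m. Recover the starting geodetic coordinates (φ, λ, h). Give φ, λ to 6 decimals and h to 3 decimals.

φ=-35.598215°, λ=71.799516°, h=9.467 m

start: X=1621710.6021, Y=4932320.3931, Z=-3692039.4940 m
→ geod (Bowring, a=6378137.000): φ=-35.59821500°, λ=71.79951600°, h=9.4670 m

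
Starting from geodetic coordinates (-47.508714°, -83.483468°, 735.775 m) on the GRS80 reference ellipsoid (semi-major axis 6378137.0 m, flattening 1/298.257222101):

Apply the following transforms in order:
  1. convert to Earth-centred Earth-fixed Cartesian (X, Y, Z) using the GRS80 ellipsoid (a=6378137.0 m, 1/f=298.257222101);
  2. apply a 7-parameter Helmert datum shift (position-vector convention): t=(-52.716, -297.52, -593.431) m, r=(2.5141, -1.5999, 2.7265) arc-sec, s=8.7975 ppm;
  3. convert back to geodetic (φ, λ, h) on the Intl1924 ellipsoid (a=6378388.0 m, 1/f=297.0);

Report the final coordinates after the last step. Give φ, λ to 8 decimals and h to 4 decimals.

start: φ=-47.508714°, λ=-83.483468°, h=735.775 m
→ ECEF (a=6378137.000, f=1/298.257222101): X=489896.2649, Y=-4288761.8447, Z=-4680694.7684
→ Helmert 7p (PV): X=489940.8563, Y=-4289033.5673, Z=-4681377.8527
→ geod (Bowring, a=6378388.000): φ=-47.51185819°, λ=-83.48328928°, h=1223.8560 m

φ=-47.51185819°, λ=-83.48328928°, h=1223.8560 m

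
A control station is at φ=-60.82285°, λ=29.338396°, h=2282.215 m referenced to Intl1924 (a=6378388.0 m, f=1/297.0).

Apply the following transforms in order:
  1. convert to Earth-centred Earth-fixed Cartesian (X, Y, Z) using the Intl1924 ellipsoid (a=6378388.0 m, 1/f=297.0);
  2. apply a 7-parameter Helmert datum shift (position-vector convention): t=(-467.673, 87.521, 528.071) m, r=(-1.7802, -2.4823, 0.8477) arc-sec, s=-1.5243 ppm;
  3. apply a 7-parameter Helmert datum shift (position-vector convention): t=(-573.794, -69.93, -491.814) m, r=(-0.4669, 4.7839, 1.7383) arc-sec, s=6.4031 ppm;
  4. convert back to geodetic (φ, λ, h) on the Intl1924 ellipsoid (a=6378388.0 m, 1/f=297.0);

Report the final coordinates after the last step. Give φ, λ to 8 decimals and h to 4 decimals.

φ=-60.83059452°, λ=29.34836326°, h=1843.5532 m

start: φ=-60.822850°, λ=29.338396°, h=2282.215 m
→ ECEF (a=6378388.000, f=1/297.0): X=2718654.4666, Y=1528034.2412, Z=-5547859.1188
→ Helmert 7p (PV): X=2718243.1355, Y=1528082.7245, Z=-5547303.0615
→ Helmert 7p (PV): X=2717545.2092, Y=1528032.9302, Z=-5547896.8990
→ geod (Bowring, a=6378388.000): φ=-60.83059452°, λ=29.34836326°, h=1843.5532 m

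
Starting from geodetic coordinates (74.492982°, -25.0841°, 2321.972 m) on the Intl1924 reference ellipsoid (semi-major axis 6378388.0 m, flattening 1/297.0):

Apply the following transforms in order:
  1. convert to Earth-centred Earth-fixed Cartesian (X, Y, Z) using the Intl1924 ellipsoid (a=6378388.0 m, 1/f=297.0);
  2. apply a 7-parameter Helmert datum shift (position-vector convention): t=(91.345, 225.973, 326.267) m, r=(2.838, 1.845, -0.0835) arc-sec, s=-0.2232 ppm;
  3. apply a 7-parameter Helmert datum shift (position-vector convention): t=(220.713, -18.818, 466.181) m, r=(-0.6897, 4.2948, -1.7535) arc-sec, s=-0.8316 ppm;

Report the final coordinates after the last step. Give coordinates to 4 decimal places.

start: φ=74.492982°, λ=-25.084100°, h=2321.972 m
→ ECEF (a=6378388.000, f=1/297.0): X=1549875.1068, Y=-725490.1406, Z=6126262.0813
→ Helmert 7p (PV): X=1550020.6104, Y=-725348.9244, Z=6126563.1355
→ Helmert 7p (PV): X=1550361.4339, Y=-725359.8305, Z=6126994.3729

X=1550361.4339 m, Y=-725359.8305 m, Z=6126994.3729 m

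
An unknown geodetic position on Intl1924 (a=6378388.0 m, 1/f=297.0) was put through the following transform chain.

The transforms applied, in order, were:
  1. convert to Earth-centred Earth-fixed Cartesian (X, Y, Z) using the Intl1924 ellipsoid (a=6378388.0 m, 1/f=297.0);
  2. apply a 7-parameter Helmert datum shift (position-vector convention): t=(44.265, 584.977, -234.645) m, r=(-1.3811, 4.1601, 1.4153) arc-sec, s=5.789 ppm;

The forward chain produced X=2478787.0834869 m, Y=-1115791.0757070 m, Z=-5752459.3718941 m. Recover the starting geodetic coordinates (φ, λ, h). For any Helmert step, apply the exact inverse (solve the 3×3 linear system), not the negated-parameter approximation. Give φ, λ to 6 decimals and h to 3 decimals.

start: X=2478787.0835, Y=-1115791.0757, Z=-5752459.3719 m
→ Helmert⁻¹: X=2478836.8228, Y=-1116348.0837, Z=-5752148.9073
→ geod (Bowring, a=6378388.000): φ=-64.85232500°, λ=-24.24449500°, h=1421.7020 m

φ=-64.852325°, λ=-24.244495°, h=1421.702 m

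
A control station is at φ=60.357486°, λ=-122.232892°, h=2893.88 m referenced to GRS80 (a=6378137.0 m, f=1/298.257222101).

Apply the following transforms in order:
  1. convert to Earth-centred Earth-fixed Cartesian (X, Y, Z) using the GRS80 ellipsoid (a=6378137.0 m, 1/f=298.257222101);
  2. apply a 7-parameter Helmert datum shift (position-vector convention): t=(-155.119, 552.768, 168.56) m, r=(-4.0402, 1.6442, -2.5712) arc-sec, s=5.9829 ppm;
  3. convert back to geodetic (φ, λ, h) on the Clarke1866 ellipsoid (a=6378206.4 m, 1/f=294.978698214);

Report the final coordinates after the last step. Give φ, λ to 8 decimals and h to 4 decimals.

φ=60.36425998°, λ=-122.24169308°, h=2998.7355 m

start: φ=60.357486°, λ=-122.232892°, h=2893.880 m
→ ECEF (a=6378137.000, f=1/298.257222101): X=-1687546.9500, Y=-2676370.4873, Z=5522799.2577
→ Helmert 7p (PV): X=-1687701.5038, Y=-2675704.5173, Z=5523066.7357
→ geod (Bowring, a=6378206.400): φ=60.36425998°, λ=-122.24169308°, h=2998.7355 m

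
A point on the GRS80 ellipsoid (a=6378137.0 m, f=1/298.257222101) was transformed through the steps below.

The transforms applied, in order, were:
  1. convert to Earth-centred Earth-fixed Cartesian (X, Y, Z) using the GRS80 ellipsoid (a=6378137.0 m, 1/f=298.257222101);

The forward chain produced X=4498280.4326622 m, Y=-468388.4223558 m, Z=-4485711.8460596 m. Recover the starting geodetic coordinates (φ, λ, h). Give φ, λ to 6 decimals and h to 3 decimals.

start: X=4498280.4327, Y=-468388.4224, Z=-4485711.8461 m
→ geod (Bowring, a=6378137.000): φ=-44.95772800°, λ=-5.94456400°, h=2386.7900 m

φ=-44.957728°, λ=-5.944564°, h=2386.790 m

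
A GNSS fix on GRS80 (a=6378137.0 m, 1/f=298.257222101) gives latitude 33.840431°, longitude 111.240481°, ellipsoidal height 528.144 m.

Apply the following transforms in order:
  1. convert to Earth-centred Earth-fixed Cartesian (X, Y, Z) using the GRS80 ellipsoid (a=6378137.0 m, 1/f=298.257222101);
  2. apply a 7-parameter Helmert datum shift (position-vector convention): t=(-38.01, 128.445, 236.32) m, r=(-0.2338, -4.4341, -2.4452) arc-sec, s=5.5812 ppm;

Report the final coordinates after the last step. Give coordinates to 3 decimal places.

start: φ=33.840431°, λ=111.240481°, h=528.144 m
→ ECEF (a=6378137.000, f=1/298.257222101): X=-1921395.7225, Y=4943292.0078, Z=3532053.3269
→ Helmert 7p (PV): X=-1921461.7842, Y=4943474.8235, Z=3532262.4521

X=-1921461.784 m, Y=4943474.824 m, Z=3532262.452 m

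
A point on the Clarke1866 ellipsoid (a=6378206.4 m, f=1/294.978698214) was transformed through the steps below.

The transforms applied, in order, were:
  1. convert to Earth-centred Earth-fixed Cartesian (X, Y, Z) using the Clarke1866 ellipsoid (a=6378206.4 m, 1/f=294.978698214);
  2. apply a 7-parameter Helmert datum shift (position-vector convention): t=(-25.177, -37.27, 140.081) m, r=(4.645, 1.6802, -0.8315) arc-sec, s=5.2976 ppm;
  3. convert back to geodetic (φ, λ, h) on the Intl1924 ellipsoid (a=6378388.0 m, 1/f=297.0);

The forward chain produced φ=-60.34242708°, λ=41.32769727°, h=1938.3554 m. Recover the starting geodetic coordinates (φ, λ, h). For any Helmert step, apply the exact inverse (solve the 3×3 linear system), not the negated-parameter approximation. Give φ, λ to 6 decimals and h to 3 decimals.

φ=-60.344343°, λ=41.325906°, h=2340.241 m

start: φ=-60.342427°, λ=41.327697°, h=1938.355 m
→ ECEF (a=6378388.000, f=1/297.0): X=2376834.8958, Y=2090137.1088, Z=-5521257.7667
→ Helmert⁻¹: X=2376884.0322, Y=2090048.5481, Z=-5521396.3030
→ geod (Bowring, a=6378206.400): φ=-60.34434300°, λ=41.32590600°, h=2340.2410 m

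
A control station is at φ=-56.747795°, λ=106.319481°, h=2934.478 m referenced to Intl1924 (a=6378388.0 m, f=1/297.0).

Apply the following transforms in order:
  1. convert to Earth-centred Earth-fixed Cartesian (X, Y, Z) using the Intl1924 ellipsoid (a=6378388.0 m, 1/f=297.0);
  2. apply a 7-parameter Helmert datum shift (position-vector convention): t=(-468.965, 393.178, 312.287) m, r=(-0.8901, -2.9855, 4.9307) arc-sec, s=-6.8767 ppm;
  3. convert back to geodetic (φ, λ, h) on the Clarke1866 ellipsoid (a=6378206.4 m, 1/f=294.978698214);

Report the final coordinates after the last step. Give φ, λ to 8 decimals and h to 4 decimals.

start: φ=-56.747795°, λ=106.319481°, h=2934.478 m
→ ECEF (a=6378388.000, f=1/297.0): X=-985524.5770, Y=3365982.3859, Z=-5313116.6668
→ Helmert 7p (PV): X=-985990.3250, Y=3366305.9308, Z=-5312796.6328
→ geod (Bowring, a=6378206.400): φ=-56.74411470°, λ=106.32529708°, h=3192.8691 m

φ=-56.74411470°, λ=106.32529708°, h=3192.8691 m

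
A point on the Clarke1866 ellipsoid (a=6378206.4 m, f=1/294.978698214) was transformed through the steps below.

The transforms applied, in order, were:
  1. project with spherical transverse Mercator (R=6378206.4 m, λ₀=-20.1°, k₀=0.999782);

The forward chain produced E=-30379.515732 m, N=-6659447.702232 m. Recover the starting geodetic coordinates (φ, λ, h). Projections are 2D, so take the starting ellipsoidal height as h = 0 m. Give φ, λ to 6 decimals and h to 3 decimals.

φ=-59.834111°, λ=-20.643203°, h=0.000 m

start: E=-30379.5157, N=-6659447.7022 m
→ tm⁻¹: φ=-59.83411100°, λ=-20.64320300°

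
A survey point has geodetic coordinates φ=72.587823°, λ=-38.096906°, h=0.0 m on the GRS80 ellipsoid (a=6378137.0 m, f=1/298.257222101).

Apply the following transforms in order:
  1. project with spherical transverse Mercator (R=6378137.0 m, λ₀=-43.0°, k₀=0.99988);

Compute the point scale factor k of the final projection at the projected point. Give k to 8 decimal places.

start: φ=72.587823°, λ=-38.096906°, h=0.000 m
→ into tm (λ₀=-43.0°): φ=72.58782300°, λ−λ₀=4.90309400°
scale k = 1.00020720

1.00020720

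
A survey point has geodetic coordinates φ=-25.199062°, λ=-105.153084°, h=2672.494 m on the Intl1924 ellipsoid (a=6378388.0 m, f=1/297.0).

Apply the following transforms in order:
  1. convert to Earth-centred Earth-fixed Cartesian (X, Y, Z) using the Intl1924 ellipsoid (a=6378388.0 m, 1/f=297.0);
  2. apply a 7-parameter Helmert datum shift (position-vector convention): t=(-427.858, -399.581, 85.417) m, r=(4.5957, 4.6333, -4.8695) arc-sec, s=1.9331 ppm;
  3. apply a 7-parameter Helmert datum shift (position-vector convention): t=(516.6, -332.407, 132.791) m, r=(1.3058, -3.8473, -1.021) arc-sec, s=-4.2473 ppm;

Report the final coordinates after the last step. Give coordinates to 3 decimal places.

X=-1510262.520 m, Y=-5577046.753 m, Z=-2700146.674 m

start: φ=-25.199062°, λ=-105.153084°, h=2672.494 m
→ ECEF (a=6378388.000, f=1/297.0): X=-1510185.2161, Y=-5576448.0586, Z=-2700217.3224
→ Helmert 7p (PV): X=-1510808.2973, Y=-5576762.6044, Z=-2700227.4488
→ Helmert 7p (PV): X=-1510262.5199, Y=-5577046.7525, Z=-2700146.6736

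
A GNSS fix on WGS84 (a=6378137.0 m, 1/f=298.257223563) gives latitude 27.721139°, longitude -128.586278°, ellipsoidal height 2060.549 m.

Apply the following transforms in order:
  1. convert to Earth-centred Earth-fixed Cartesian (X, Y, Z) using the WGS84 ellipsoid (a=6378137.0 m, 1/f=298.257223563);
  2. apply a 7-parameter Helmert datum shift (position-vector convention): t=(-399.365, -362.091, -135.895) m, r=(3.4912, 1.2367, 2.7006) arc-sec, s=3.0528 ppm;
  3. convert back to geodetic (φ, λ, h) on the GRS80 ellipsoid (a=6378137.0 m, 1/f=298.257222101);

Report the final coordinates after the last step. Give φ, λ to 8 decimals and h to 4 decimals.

φ=27.71727474°, λ=-128.58594723°, h=2487.6871 m

start: φ=27.721139°, λ=-128.586278°, h=2060.549 m
→ ECEF (a=6378137.000, f=1/298.257223563): X=-3525100.3775, Y=-4417986.6498, Z=2950143.2091
→ Helmert 7p (PV): X=-3525434.9714, Y=-4418458.3156, Z=2949962.6775
→ geod (Bowring, a=6378137.000): φ=27.71727474°, λ=-128.58594723°, h=2487.6871 m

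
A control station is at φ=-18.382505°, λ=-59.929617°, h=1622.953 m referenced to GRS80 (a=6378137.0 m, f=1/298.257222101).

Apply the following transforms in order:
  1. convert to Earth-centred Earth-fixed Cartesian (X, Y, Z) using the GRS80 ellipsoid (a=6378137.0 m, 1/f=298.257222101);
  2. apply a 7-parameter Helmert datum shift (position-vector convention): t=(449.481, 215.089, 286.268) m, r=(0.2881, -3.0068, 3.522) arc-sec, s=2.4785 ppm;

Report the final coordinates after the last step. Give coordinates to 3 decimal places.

X=3035132.020 m, Y=-5240869.997 m, Z=-1998798.628 m

start: φ=-18.382505°, λ=-59.929617°, h=1622.953 m
→ ECEF (a=6378137.000, f=1/298.257222101): X=3034556.3823, Y=-5241126.7037, Z=-1999116.8570
→ Helmert 7p (PV): X=3035132.0196, Y=-5240869.9970, Z=-1998798.6284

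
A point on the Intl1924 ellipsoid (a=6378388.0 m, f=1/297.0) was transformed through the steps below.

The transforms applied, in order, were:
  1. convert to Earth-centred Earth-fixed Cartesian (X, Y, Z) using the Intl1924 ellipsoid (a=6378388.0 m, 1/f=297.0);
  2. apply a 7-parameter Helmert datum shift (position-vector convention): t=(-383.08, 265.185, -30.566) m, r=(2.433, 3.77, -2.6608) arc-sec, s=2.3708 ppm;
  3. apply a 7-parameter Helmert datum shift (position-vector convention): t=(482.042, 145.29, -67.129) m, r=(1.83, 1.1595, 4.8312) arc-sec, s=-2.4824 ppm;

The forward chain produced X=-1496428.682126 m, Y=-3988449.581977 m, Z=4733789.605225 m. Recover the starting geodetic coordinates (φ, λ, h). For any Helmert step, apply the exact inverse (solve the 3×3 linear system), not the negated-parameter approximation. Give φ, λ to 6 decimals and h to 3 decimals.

φ=48.206431°, λ=-110.567414°, h=2201.345 m

start: X=-1496428.6821, Y=-3988449.5820, Z=4733789.6052 m
→ Helmert⁻¹: X=-1497034.4718, Y=-3988527.7097, Z=4733895.4567
→ Helmert⁻¹: X=-1496682.9134, Y=-3988746.9060, Z=4733934.4933
→ geod (Bowring, a=6378388.000): φ=48.20643100°, λ=-110.56741400°, h=2201.3450 m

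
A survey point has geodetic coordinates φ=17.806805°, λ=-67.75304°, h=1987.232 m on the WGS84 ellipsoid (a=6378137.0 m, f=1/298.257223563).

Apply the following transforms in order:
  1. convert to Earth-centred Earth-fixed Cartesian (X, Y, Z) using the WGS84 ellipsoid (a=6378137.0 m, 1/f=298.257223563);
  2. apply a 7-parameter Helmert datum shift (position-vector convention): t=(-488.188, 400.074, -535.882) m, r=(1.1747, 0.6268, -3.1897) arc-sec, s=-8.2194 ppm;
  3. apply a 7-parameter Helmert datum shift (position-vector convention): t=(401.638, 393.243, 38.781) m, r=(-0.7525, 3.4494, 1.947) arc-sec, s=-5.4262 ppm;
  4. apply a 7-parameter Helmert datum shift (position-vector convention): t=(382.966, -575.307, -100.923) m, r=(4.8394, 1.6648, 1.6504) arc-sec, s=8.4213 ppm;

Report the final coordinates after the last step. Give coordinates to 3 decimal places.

start: φ=17.806805°, λ=-67.753040°, h=1987.232 m
→ ECEF (a=6378137.000, f=1/298.257223563): X=2300512.1725, Y=-5624052.2171, Z=1938644.9424
→ Helmert 7p (PV): X=2299923.9966, Y=-5623652.5325, Z=1938054.1058
→ Helmert 7p (PV): X=2300398.6481, Y=-5623199.9944, Z=1938064.4250
→ Helmert 7p (PV): X=2300861.6227, Y=-5623849.7210, Z=1937829.3228

X=2300861.623 m, Y=-5623849.721 m, Z=1937829.323 m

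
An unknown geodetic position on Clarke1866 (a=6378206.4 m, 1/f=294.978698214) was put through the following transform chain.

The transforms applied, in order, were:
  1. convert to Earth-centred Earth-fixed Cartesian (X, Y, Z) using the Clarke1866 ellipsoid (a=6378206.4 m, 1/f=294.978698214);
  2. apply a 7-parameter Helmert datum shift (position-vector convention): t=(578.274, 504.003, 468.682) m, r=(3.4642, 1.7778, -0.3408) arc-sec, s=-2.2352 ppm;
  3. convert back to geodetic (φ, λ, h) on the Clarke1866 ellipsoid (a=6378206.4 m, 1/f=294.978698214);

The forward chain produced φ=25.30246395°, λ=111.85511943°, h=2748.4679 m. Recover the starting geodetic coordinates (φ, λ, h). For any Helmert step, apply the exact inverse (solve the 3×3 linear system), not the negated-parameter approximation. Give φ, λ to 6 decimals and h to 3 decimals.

start: φ=25.302464°, λ=111.855119°, h=2748.468 m
→ ECEF (a=6378206.400, f=1/294.978698214): X=-2148824.1047, Y=5357490.4312, Z=2710423.1925
→ Helmert⁻¹: X=-2149439.3904, Y=5357040.3625, Z=2709852.0707
→ geod (Bowring, a=6378206.400): φ=25.29853200°, λ=111.86245100°, h=2333.8560 m

φ=25.298532°, λ=111.862451°, h=2333.856 m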